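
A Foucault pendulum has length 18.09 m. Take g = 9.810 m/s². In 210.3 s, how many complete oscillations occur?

T = 2π√(L/g) = 2π√(18.09/9.810) = 8.5323 s.
Number of complete oscillations = ⌊210.3/8.5323⌋ = ⌊24.648⌋ = 24.

24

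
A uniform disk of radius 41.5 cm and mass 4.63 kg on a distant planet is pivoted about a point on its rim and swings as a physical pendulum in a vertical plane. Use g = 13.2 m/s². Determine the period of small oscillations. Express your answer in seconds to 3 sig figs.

1.36 s

I_cm = ½mr² = 0.3987 kg·m². The pivot is at distance d = 0.415 m from the centre of mass.
By the parallel-axis theorem, I = I_cm + md² = 0.3987 + 0.7974 = 1.196 kg·m².
T = 2π√(I/(mgd)) = 2π√(1.196/(4.63 × 13.2 × 0.415)) = 1.36 s.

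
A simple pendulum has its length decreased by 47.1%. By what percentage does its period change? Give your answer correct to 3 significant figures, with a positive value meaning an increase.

T ∝ √L, so T'/T = √(0.5290) = 0.7273.
Percentage change in T = (0.7273 − 1) × 100% = -27.3%.

-27.3%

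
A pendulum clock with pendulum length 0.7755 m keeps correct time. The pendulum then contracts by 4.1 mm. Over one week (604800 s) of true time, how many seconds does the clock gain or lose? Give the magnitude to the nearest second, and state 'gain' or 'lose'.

T ∝ √L, so T'/T = √(0.77140/0.7755) = 0.997353.
In 604800 s of true time the clock registers 604800/0.997353 = 606405.1 s, so it gains 1605 s.

gain 1605 s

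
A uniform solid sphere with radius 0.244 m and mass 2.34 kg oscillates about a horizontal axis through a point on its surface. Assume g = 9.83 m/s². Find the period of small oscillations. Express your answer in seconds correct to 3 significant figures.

1.17 s

I_cm = (2/5)mr² = 0.05573 kg·m². The pivot is at distance d = 0.244 m from the centre of mass.
By the parallel-axis theorem, I = I_cm + md² = 0.05573 + 0.1393 = 0.1950 kg·m².
T = 2π√(I/(mgd)) = 2π√(0.1950/(2.34 × 9.83 × 0.244)) = 1.17 s.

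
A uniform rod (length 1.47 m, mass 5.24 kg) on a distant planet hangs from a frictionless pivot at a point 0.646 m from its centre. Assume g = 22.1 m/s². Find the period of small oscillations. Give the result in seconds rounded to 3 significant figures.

For a physical pendulum T = 2π√(I/(mgd)), with d = 0.6460 m from pivot to centre of mass.
I_cm = mL²/12 = 5.24 × 1.47²/12 = 0.9436 kg·m²; I = I_cm + md² = 0.9436 + 5.24 × 0.6460² = 3.130 kg·m².
T = 2π√(3.130/(5.24 × 22.1 × 0.6460)) = 1.29 s.

1.29 s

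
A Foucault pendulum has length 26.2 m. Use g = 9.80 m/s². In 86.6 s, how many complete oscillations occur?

8

T = 2π√(L/g) = 2π√(26.2/9.80) = 10.27 s.
Number of complete oscillations = ⌊86.6/10.27⌋ = ⌊8.429⌋ = 8.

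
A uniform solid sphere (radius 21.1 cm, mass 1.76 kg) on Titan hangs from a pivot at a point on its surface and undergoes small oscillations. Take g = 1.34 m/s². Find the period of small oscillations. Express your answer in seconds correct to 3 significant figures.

2.95 s

I_cm = (2/5)mr² = 0.03134 kg·m². The pivot is at distance d = 0.211 m from the centre of mass.
By the parallel-axis theorem, I = I_cm + md² = 0.03134 + 0.07836 = 0.1097 kg·m².
T = 2π√(I/(mgd)) = 2π√(0.1097/(1.76 × 1.34 × 0.211)) = 2.95 s.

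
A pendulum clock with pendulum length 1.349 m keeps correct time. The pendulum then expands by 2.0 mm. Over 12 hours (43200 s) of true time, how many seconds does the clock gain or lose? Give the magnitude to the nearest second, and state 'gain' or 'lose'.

lose 32 s

T ∝ √L, so T'/T = √(1.35100/1.349) = 1.00074.
In 43200 s of true time the clock registers 43200/1.00074 = 43168.0 s, so it loses 32 s.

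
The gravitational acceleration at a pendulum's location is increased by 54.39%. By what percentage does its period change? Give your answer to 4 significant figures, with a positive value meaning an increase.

-19.52%

T ∝ 1/√g, so T'/T = 1/√(1.5439) = 0.80480.
Percentage change in T = (0.80480 − 1) × 100% = -19.52%.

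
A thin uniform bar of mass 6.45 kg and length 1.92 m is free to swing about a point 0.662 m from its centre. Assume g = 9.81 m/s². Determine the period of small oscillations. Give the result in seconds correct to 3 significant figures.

For a physical pendulum T = 2π√(I/(mgd)), with d = 0.6620 m from pivot to centre of mass.
I_cm = mL²/12 = 6.45 × 1.92²/12 = 1.981 kg·m²; I = I_cm + md² = 1.981 + 6.45 × 0.6620² = 4.808 kg·m².
T = 2π√(4.808/(6.45 × 9.81 × 0.6620)) = 2.13 s.

2.13 s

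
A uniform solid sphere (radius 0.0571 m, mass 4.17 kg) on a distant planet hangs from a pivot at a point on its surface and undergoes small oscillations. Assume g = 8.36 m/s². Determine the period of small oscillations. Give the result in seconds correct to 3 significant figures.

0.614 s

I_cm = (2/5)mr² = 0.005438 kg·m². The pivot is at distance d = 0.0571 m from the centre of mass.
By the parallel-axis theorem, I = I_cm + md² = 0.005438 + 0.01360 = 0.01903 kg·m².
T = 2π√(I/(mgd)) = 2π√(0.01903/(4.17 × 8.36 × 0.0571)) = 0.614 s.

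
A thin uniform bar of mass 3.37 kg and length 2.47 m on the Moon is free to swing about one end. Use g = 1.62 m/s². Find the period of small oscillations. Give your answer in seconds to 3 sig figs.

6.33 s

For a physical pendulum T = 2π√(I/(mgd)), with d = 1.235 m from pivot to centre of mass.
I_cm = mL²/12 = 3.37 × 2.47²/12 = 1.713 kg·m²; I = I_cm + md² = 1.713 + 3.37 × 1.235² = 6.853 kg·m².
T = 2π√(6.853/(3.37 × 1.62 × 1.235)) = 6.33 s.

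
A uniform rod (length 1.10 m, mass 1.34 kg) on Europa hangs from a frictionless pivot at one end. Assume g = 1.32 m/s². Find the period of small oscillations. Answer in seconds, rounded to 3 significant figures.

For a physical pendulum T = 2π√(I/(mgd)), with d = 0.5500 m from pivot to centre of mass.
I_cm = mL²/12 = 1.34 × 1.10²/12 = 0.1351 kg·m²; I = I_cm + md² = 0.1351 + 1.34 × 0.5500² = 0.5405 kg·m².
T = 2π√(0.5405/(1.34 × 1.32 × 0.5500)) = 4.68 s.

4.68 s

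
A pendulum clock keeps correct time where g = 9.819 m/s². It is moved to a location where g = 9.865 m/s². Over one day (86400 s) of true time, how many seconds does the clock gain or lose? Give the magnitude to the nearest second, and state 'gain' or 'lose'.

The clock's period scales as T ∝ 1/√g, so T'/T = √(9.819/9.865) = 0.997666.
In 86400 s of true time the clock registers 86400/0.997666 = 86602.1 s, so it gains 202 s.

gain 202 s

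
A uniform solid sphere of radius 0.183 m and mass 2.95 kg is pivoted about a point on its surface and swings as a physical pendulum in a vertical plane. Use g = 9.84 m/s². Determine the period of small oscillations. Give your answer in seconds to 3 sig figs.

I_cm = (2/5)mr² = 0.03952 kg·m². The pivot is at distance d = 0.183 m from the centre of mass.
By the parallel-axis theorem, I = I_cm + md² = 0.03952 + 0.09879 = 0.1383 kg·m².
T = 2π√(I/(mgd)) = 2π√(0.1383/(2.95 × 9.84 × 0.183)) = 1.01 s.

1.01 s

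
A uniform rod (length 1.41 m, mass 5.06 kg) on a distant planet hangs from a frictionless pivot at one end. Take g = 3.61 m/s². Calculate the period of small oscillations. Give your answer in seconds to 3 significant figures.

For a physical pendulum T = 2π√(I/(mgd)), with d = 0.7050 m from pivot to centre of mass.
I_cm = mL²/12 = 5.06 × 1.41²/12 = 0.8383 kg·m²; I = I_cm + md² = 0.8383 + 5.06 × 0.7050² = 3.353 kg·m².
T = 2π√(3.353/(5.06 × 3.61 × 0.7050)) = 3.21 s.

3.21 s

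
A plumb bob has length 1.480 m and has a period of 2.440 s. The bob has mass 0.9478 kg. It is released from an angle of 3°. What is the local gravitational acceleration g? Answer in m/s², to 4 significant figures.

9.814 m/s²

From T = 2π√(L/g), g = 4π²L/T² = 4π² × 1.480/2.4400² = 9.814 m/s².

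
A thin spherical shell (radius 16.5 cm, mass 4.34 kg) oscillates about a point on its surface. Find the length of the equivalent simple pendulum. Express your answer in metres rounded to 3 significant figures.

0.275 m

The equivalent simple-pendulum length is L_eq = I/(md), where I is about the pivot and d = 0.1650 m.
I_cm = (2/3)mR² = 0.07877 kg·m², so I = I_cm + md² = 0.07877 + 0.1182 = 0.1969 kg·m².
L_eq = 0.1969/(4.34 × 0.1650) = 0.275 m.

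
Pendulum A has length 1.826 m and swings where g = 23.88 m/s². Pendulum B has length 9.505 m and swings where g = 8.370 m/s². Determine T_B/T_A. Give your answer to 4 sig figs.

3.854

T = 2π√(L/g), so T_B/T_A = √((L_B/g_B)/(L_A/g_A)) = √((9.505/8.370)/(1.826/23.88)) = 3.854.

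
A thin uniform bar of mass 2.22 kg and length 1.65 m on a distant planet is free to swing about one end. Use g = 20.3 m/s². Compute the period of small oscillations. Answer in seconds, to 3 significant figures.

1.46 s

For a physical pendulum T = 2π√(I/(mgd)), with d = 0.8250 m from pivot to centre of mass.
I_cm = mL²/12 = 2.22 × 1.65²/12 = 0.5037 kg·m²; I = I_cm + md² = 0.5037 + 2.22 × 0.8250² = 2.015 kg·m².
T = 2π√(2.015/(2.22 × 20.3 × 0.8250)) = 1.46 s.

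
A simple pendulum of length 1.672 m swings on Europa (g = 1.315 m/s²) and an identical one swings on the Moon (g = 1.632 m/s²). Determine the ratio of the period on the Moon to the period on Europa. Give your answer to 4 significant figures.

0.8976

T ∝ 1/√g, so T₂/T₁ = √(g₁/g₂) = √(1.315/1.632) = 0.8976.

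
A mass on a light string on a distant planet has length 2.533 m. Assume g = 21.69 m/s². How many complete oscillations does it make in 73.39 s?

T = 2π√(L/g) = 2π√(2.533/21.69) = 2.1472 s.
Number of complete oscillations = ⌊73.39/2.1472⌋ = ⌊34.180⌋ = 34.

34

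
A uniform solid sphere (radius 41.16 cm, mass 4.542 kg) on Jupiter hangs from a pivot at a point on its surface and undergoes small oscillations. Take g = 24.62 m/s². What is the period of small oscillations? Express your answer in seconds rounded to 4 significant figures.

0.9613 s

I_cm = (2/5)mr² = 0.30779 kg·m². The pivot is at distance d = 0.4116 m from the centre of mass.
By the parallel-axis theorem, I = I_cm + md² = 0.30779 + 0.76948 = 1.0773 kg·m².
T = 2π√(I/(mgd)) = 2π√(1.0773/(4.542 × 24.62 × 0.4116)) = 0.9613 s.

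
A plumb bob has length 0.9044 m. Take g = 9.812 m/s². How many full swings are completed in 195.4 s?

T = 2π√(L/g) = 2π√(0.9044/9.812) = 1.9076 s.
Number of complete oscillations = ⌊195.4/1.9076⌋ = ⌊102.43⌋ = 102.

102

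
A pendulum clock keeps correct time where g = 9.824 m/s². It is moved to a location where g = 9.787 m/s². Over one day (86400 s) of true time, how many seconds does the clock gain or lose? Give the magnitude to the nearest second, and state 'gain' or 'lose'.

lose 163 s

The clock's period scales as T ∝ 1/√g, so T'/T = √(9.824/9.787) = 1.00189.
In 86400 s of true time the clock registers 86400/1.00189 = 86237.1 s, so it loses 163 s.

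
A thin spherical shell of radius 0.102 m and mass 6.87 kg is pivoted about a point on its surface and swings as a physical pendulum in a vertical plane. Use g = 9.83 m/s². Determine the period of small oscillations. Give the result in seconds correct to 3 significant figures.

I_cm = (2/3)mr² = 0.04765 kg·m². The pivot is at distance d = 0.102 m from the centre of mass.
By the parallel-axis theorem, I = I_cm + md² = 0.04765 + 0.07148 = 0.1191 kg·m².
T = 2π√(I/(mgd)) = 2π√(0.1191/(6.87 × 9.83 × 0.102)) = 0.826 s.

0.826 s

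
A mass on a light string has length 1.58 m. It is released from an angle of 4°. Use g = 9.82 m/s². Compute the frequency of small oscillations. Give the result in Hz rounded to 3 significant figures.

0.397 Hz

T = 2π√(L/g) = 2π√(1.58/9.82) = 2.520 s, so f = 1/T = 0.397 Hz.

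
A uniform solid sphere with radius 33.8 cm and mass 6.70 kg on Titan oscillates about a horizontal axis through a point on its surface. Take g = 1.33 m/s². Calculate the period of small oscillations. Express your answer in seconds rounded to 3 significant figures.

3.75 s

I_cm = (2/5)mr² = 0.3062 kg·m². The pivot is at distance d = 0.338 m from the centre of mass.
By the parallel-axis theorem, I = I_cm + md² = 0.3062 + 0.7654 = 1.072 kg·m².
T = 2π√(I/(mgd)) = 2π√(1.072/(6.70 × 1.33 × 0.338)) = 3.75 s.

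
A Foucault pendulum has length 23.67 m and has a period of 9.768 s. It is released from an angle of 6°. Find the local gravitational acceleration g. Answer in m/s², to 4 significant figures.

9.794 m/s²

From T = 2π√(L/g), g = 4π²L/T² = 4π² × 23.67/9.7680² = 9.794 m/s².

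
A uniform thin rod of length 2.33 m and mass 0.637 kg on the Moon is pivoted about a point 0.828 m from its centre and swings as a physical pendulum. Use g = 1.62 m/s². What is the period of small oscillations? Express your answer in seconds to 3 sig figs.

For a physical pendulum T = 2π√(I/(mgd)), with d = 0.8280 m from pivot to centre of mass.
I_cm = mL²/12 = 0.637 × 2.33²/12 = 0.2882 kg·m²; I = I_cm + md² = 0.2882 + 0.637 × 0.8280² = 0.7249 kg·m².
T = 2π√(0.7249/(0.637 × 1.62 × 0.8280)) = 5.79 s.

5.79 s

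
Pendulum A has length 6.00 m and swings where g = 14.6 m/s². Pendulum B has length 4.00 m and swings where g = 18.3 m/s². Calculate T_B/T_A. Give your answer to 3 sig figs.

0.729

T = 2π√(L/g), so T_B/T_A = √((L_B/g_B)/(L_A/g_A)) = √((4.00/18.3)/(6.00/14.6)) = 0.729.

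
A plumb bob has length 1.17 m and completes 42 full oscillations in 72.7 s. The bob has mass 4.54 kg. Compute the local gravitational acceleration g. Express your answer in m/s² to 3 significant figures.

T = 72.7/42 = 1.731 s.
From T = 2π√(L/g), g = 4π²L/T² = 4π² × 1.17/1.731² = 15.4 m/s².

15.4 m/s²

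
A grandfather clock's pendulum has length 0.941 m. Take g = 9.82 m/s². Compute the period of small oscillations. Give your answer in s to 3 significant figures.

1.94 s

T = 2π√(L/g) = 2π√(0.941/9.82) = 2π × 0.3096 = 1.94 s.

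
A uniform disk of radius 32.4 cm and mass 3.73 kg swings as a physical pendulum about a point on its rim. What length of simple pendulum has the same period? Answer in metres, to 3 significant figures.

0.486 m

The equivalent simple-pendulum length is L_eq = I/(md), where I is about the pivot and d = 0.3240 m.
I_cm = ½mR² = 0.1958 kg·m², so I = I_cm + md² = 0.1958 + 0.3916 = 0.5873 kg·m².
L_eq = 0.5873/(3.73 × 0.3240) = 0.486 m.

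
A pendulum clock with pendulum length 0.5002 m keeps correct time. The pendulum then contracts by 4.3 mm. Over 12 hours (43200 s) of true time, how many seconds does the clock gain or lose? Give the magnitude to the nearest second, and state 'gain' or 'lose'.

gain 187 s

T ∝ √L, so T'/T = √(0.49590/0.5002) = 0.995692.
In 43200 s of true time the clock registers 43200/0.995692 = 43386.9 s, so it gains 187 s.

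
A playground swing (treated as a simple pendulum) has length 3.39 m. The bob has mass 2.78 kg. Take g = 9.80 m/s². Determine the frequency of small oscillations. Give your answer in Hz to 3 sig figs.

0.271 Hz

T = 2π√(L/g) = 2π√(3.39/9.80) = 3.695 s, so f = 1/T = 0.271 Hz.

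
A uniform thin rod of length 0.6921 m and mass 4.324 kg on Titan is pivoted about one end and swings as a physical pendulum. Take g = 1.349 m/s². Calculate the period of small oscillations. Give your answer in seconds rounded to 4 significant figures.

For a physical pendulum T = 2π√(I/(mgd)), with d = 0.34605 m from pivot to centre of mass.
I_cm = mL²/12 = 4.324 × 0.6921²/12 = 0.17260 kg·m²; I = I_cm + md² = 0.17260 + 4.324 × 0.34605² = 0.69040 kg·m².
T = 2π√(0.69040/(4.324 × 1.349 × 0.34605)) = 3.675 s.

3.675 s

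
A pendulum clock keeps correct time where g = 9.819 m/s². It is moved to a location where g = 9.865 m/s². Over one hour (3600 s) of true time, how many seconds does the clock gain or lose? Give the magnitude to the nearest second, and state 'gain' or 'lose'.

gain 8 s

The clock's period scales as T ∝ 1/√g, so T'/T = √(9.819/9.865) = 0.997666.
In 3600 s of true time the clock registers 3600/0.997666 = 3608.4 s, so it gains 8 s.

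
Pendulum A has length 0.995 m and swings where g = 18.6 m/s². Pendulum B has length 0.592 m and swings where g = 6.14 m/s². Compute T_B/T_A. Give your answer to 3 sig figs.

1.34

T = 2π√(L/g), so T_B/T_A = √((L_B/g_B)/(L_A/g_A)) = √((0.592/6.14)/(0.995/18.6)) = 1.34.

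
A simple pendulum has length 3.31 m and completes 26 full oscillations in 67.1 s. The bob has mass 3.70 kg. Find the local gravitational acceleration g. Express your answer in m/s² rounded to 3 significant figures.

T = 67.1/26 = 2.581 s.
From T = 2π√(L/g), g = 4π²L/T² = 4π² × 3.31/2.581² = 19.6 m/s².

19.6 m/s²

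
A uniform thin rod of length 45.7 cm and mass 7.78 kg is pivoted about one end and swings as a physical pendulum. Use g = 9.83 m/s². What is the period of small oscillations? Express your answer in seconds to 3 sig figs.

1.11 s

For a physical pendulum T = 2π√(I/(mgd)), with d = 0.2285 m from pivot to centre of mass.
I_cm = mL²/12 = 7.78 × 0.457²/12 = 0.1354 kg·m²; I = I_cm + md² = 0.1354 + 7.78 × 0.2285² = 0.5416 kg·m².
T = 2π√(0.5416/(7.78 × 9.83 × 0.2285)) = 1.11 s.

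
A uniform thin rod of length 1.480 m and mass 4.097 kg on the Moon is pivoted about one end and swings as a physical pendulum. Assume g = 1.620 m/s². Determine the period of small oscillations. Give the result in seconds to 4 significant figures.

4.904 s

For a physical pendulum T = 2π√(I/(mgd)), with d = 0.74000 m from pivot to centre of mass.
I_cm = mL²/12 = 4.097 × 1.480²/12 = 0.74784 kg·m²; I = I_cm + md² = 0.74784 + 4.097 × 0.74000² = 2.9914 kg·m².
T = 2π√(2.9914/(4.097 × 1.620 × 0.74000)) = 4.904 s.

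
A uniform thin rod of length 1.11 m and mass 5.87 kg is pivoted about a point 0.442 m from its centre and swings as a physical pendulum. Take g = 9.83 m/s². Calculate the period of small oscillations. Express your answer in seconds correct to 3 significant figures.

1.65 s

For a physical pendulum T = 2π√(I/(mgd)), with d = 0.4420 m from pivot to centre of mass.
I_cm = mL²/12 = 5.87 × 1.11²/12 = 0.6027 kg·m²; I = I_cm + md² = 0.6027 + 5.87 × 0.4420² = 1.749 kg·m².
T = 2π√(1.749/(5.87 × 9.83 × 0.4420)) = 1.65 s.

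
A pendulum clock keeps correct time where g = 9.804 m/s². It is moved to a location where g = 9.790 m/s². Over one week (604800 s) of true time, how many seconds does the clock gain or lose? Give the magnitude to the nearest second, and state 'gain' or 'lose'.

The clock's period scales as T ∝ 1/√g, so T'/T = √(9.804/9.790) = 1.00071.
In 604800 s of true time the clock registers 604800/1.00071 = 604368.0 s, so it loses 432 s.

lose 432 s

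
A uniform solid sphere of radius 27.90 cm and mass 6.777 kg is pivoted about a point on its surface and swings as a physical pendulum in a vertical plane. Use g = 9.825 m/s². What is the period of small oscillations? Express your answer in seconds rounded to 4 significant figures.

1.253 s

I_cm = (2/5)mr² = 0.21101 kg·m². The pivot is at distance d = 0.2790 m from the centre of mass.
By the parallel-axis theorem, I = I_cm + md² = 0.21101 + 0.52753 = 0.73854 kg·m².
T = 2π√(I/(mgd)) = 2π√(0.73854/(6.777 × 9.825 × 0.2790)) = 1.253 s.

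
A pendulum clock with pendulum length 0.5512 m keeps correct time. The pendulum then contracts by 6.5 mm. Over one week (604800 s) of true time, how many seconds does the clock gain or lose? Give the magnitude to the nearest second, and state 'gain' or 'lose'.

gain 3598 s

T ∝ √L, so T'/T = √(0.54470/0.5512) = 0.994086.
In 604800 s of true time the clock registers 604800/0.994086 = 608397.9 s, so it gains 3598 s.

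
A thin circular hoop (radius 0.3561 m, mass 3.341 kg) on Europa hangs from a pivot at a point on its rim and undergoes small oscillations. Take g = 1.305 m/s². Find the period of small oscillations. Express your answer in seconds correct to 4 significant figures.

4.642 s

I_cm = mr² = 0.42366 kg·m². The pivot is at distance d = 0.3561 m from the centre of mass.
By the parallel-axis theorem, I = I_cm + md² = 0.42366 + 0.42366 = 0.84733 kg·m².
T = 2π√(I/(mgd)) = 2π√(0.84733/(3.341 × 1.305 × 0.3561)) = 4.642 s.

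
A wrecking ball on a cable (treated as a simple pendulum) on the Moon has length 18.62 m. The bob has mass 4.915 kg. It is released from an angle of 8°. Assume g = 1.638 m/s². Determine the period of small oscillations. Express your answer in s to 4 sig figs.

21.18 s

T = 2π√(L/g) = 2π√(18.62/1.638) = 2π × 3.3716 = 21.18 s.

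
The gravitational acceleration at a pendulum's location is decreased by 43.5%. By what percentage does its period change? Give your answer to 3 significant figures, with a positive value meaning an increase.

33.0%

T ∝ 1/√g, so T'/T = 1/√(0.5650) = 1.330.
Percentage change in T = (1.330 − 1) × 100% = 33.0%.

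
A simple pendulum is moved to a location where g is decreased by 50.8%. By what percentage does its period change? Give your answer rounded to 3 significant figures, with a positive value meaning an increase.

42.6%

T ∝ 1/√g, so T'/T = 1/√(0.4920) = 1.426.
Percentage change in T = (1.426 − 1) × 100% = 42.6%.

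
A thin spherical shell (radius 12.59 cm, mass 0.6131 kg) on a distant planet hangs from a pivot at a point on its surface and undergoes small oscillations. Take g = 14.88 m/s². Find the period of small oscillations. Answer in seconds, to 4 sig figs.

0.7461 s

I_cm = (2/3)mr² = 0.0064788 kg·m². The pivot is at distance d = 0.1259 m from the centre of mass.
By the parallel-axis theorem, I = I_cm + md² = 0.0064788 + 0.0097181 = 0.016197 kg·m².
T = 2π√(I/(mgd)) = 2π√(0.016197/(0.6131 × 14.88 × 0.1259)) = 0.7461 s.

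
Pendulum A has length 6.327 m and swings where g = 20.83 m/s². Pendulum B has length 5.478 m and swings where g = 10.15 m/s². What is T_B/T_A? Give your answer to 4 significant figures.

T = 2π√(L/g), so T_B/T_A = √((L_B/g_B)/(L_A/g_A)) = √((5.478/10.15)/(6.327/20.83)) = 1.333.

1.333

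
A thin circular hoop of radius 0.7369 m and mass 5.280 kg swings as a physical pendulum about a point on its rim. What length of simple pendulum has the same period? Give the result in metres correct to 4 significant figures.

1.474 m

The equivalent simple-pendulum length is L_eq = I/(md), where I is about the pivot and d = 0.73690 m.
I_cm = mR² = 2.8672 kg·m², so I = I_cm + md² = 2.8672 + 2.8672 = 5.7343 kg·m².
L_eq = 5.7343/(5.280 × 0.73690) = 1.474 m.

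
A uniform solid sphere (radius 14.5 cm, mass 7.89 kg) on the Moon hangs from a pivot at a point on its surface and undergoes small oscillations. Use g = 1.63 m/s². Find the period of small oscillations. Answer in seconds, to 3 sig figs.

2.22 s

I_cm = (2/5)mr² = 0.06635 kg·m². The pivot is at distance d = 0.145 m from the centre of mass.
By the parallel-axis theorem, I = I_cm + md² = 0.06635 + 0.1659 = 0.2322 kg·m².
T = 2π√(I/(mgd)) = 2π√(0.2322/(7.89 × 1.63 × 0.145)) = 2.22 s.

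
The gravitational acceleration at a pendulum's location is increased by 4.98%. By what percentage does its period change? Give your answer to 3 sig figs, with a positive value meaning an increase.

T ∝ 1/√g, so T'/T = 1/√(1.050) = 0.9760.
Percentage change in T = (0.9760 − 1) × 100% = -2.40%.

-2.40%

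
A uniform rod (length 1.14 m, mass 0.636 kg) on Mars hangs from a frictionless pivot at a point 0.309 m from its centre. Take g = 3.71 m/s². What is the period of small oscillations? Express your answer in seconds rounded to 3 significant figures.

2.65 s

For a physical pendulum T = 2π√(I/(mgd)), with d = 0.3090 m from pivot to centre of mass.
I_cm = mL²/12 = 0.636 × 1.14²/12 = 0.06888 kg·m²; I = I_cm + md² = 0.06888 + 0.636 × 0.3090² = 0.1296 kg·m².
T = 2π√(0.1296/(0.636 × 3.71 × 0.3090)) = 2.65 s.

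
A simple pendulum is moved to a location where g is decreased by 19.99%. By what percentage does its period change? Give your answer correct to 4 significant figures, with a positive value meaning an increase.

T ∝ 1/√g, so T'/T = 1/√(0.80010) = 1.1180.
Percentage change in T = (1.1180 − 1) × 100% = 11.80%.

11.80%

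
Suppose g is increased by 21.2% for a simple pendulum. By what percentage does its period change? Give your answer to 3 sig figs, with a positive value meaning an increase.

T ∝ 1/√g, so T'/T = 1/√(1.212) = 0.9083.
Percentage change in T = (0.9083 − 1) × 100% = -9.17%.

-9.17%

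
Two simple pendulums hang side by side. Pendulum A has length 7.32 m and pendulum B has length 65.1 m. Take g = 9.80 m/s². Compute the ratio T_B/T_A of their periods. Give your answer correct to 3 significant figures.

2.98

T ∝ √L, so T_B/T_A = √(L_B/L_A) = √(65.1/7.32) = 2.98.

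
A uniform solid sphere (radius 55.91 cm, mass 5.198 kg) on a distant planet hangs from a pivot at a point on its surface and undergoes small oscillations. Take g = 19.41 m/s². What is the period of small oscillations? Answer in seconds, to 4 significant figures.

I_cm = (2/5)mr² = 0.64994 kg·m². The pivot is at distance d = 0.5591 m from the centre of mass.
By the parallel-axis theorem, I = I_cm + md² = 0.64994 + 1.6249 = 2.2748 kg·m².
T = 2π√(I/(mgd)) = 2π√(2.2748/(5.198 × 19.41 × 0.5591)) = 1.262 s.

1.262 s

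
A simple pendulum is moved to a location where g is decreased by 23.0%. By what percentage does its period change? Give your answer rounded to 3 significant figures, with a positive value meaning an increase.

14.0%

T ∝ 1/√g, so T'/T = 1/√(0.7700) = 1.140.
Percentage change in T = (1.140 − 1) × 100% = 14.0%.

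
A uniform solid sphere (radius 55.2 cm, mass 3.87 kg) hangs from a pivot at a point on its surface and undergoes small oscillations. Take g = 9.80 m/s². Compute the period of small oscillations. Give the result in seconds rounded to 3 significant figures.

1.76 s

I_cm = (2/5)mr² = 0.4717 kg·m². The pivot is at distance d = 0.552 m from the centre of mass.
By the parallel-axis theorem, I = I_cm + md² = 0.4717 + 1.179 = 1.651 kg·m².
T = 2π√(I/(mgd)) = 2π√(1.651/(3.87 × 9.80 × 0.552)) = 1.76 s.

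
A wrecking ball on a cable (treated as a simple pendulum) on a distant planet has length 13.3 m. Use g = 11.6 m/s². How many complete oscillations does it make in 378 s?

T = 2π√(L/g) = 2π√(13.3/11.6) = 6.728 s.
Number of complete oscillations = ⌊378/6.728⌋ = ⌊56.18⌋ = 56.

56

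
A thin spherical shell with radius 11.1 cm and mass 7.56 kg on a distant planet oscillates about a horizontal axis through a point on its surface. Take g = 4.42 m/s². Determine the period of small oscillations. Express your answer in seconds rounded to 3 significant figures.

I_cm = (2/3)mr² = 0.06210 kg·m². The pivot is at distance d = 0.111 m from the centre of mass.
By the parallel-axis theorem, I = I_cm + md² = 0.06210 + 0.09315 = 0.1552 kg·m².
T = 2π√(I/(mgd)) = 2π√(0.1552/(7.56 × 4.42 × 0.111)) = 1.29 s.

1.29 s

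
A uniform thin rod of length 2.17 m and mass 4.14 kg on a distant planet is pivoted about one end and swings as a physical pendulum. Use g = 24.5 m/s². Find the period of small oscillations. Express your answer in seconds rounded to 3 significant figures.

1.53 s

For a physical pendulum T = 2π√(I/(mgd)), with d = 1.085 m from pivot to centre of mass.
I_cm = mL²/12 = 4.14 × 2.17²/12 = 1.625 kg·m²; I = I_cm + md² = 1.625 + 4.14 × 1.085² = 6.498 kg·m².
T = 2π√(6.498/(4.14 × 24.5 × 1.085)) = 1.53 s.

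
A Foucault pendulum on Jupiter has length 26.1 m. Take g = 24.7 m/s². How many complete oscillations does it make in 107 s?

16

T = 2π√(L/g) = 2π√(26.1/24.7) = 6.459 s.
Number of complete oscillations = ⌊107/6.459⌋ = ⌊16.57⌋ = 16.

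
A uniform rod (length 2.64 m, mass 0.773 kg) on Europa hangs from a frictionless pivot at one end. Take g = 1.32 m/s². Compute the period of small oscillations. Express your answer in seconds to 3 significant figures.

For a physical pendulum T = 2π√(I/(mgd)), with d = 1.320 m from pivot to centre of mass.
I_cm = mL²/12 = 0.773 × 2.64²/12 = 0.4490 kg·m²; I = I_cm + md² = 0.4490 + 0.773 × 1.320² = 1.796 kg·m².
T = 2π√(1.796/(0.773 × 1.32 × 1.320)) = 7.26 s.

7.26 s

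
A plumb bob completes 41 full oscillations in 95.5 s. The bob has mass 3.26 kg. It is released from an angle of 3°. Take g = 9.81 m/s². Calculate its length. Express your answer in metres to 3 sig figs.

1.35 m

T = 95.5/41 = 2.329 s.
From T = 2π√(L/g), L = gT²/(4π²) = 9.81 × 2.329²/(4π²) = 1.35 m.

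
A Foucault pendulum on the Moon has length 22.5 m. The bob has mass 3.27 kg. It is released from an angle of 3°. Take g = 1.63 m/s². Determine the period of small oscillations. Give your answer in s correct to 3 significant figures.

23.3 s

T = 2π√(L/g) = 2π√(22.5/1.63) = 2π × 3.715 = 23.3 s.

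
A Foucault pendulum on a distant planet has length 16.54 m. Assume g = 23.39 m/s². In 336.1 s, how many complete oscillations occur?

T = 2π√(L/g) = 2π√(16.54/23.39) = 5.2836 s.
Number of complete oscillations = ⌊336.1/5.2836⌋ = ⌊63.612⌋ = 63.

63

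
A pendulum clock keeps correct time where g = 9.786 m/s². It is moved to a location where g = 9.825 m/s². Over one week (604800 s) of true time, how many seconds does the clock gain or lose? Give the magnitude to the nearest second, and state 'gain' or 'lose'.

The clock's period scales as T ∝ 1/√g, so T'/T = √(9.786/9.825) = 0.998013.
In 604800 s of true time the clock registers 604800/0.998013 = 606004.0 s, so it gains 1204 s.

gain 1204 s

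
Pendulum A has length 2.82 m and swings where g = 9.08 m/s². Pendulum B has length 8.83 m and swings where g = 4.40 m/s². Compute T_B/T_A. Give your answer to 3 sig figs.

T = 2π√(L/g), so T_B/T_A = √((L_B/g_B)/(L_A/g_A)) = √((8.83/4.40)/(2.82/9.08)) = 2.54.

2.54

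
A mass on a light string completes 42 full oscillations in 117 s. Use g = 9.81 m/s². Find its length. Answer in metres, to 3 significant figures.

T = 117/42 = 2.786 s.
From T = 2π√(L/g), L = gT²/(4π²) = 9.81 × 2.786²/(4π²) = 1.93 m.

1.93 m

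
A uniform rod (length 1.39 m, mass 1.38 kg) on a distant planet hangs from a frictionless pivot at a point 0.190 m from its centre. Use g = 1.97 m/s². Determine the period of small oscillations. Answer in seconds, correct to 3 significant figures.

For a physical pendulum T = 2π√(I/(mgd)), with d = 0.1900 m from pivot to centre of mass.
I_cm = mL²/12 = 1.38 × 1.39²/12 = 0.2222 kg·m²; I = I_cm + md² = 0.2222 + 1.38 × 0.1900² = 0.2720 kg·m².
T = 2π√(0.2720/(1.38 × 1.97 × 0.1900)) = 4.56 s.

4.56 s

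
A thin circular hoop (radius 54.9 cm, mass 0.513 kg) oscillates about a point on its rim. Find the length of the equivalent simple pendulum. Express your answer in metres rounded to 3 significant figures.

The equivalent simple-pendulum length is L_eq = I/(md), where I is about the pivot and d = 0.5490 m.
I_cm = mR² = 0.1546 kg·m², so I = I_cm + md² = 0.1546 + 0.1546 = 0.3092 kg·m².
L_eq = 0.3092/(0.513 × 0.5490) = 1.10 m.

1.10 m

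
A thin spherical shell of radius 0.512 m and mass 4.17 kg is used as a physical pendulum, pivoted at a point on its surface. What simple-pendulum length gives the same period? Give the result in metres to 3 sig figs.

The equivalent simple-pendulum length is L_eq = I/(md), where I is about the pivot and d = 0.5120 m.
I_cm = (2/3)mR² = 0.7288 kg·m², so I = I_cm + md² = 0.7288 + 1.093 = 1.822 kg·m².
L_eq = 1.822/(4.17 × 0.5120) = 0.853 m.

0.853 m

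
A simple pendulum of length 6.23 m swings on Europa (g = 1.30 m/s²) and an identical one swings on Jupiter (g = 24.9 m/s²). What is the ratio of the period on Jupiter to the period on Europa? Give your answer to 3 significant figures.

0.228

T ∝ 1/√g, so T₂/T₁ = √(g₁/g₂) = √(1.30/24.9) = 0.228.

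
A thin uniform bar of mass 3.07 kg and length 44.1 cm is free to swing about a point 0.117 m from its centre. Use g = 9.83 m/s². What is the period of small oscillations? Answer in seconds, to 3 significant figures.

For a physical pendulum T = 2π√(I/(mgd)), with d = 0.1170 m from pivot to centre of mass.
I_cm = mL²/12 = 3.07 × 0.441²/12 = 0.04975 kg·m²; I = I_cm + md² = 0.04975 + 3.07 × 0.1170² = 0.09178 kg·m².
T = 2π√(0.09178/(3.07 × 9.83 × 0.1170)) = 1.01 s.

1.01 s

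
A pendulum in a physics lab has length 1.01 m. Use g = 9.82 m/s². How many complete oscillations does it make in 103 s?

T = 2π√(L/g) = 2π√(1.01/9.82) = 2.015 s.
Number of complete oscillations = ⌊103/2.015⌋ = ⌊51.12⌋ = 51.

51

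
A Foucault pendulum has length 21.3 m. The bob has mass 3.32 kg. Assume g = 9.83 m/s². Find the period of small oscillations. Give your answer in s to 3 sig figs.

T = 2π√(L/g) = 2π√(21.3/9.83) = 2π × 1.472 = 9.25 s.

9.25 s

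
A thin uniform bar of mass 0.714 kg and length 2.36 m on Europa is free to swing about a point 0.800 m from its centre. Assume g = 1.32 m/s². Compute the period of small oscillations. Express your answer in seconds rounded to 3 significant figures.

6.42 s

For a physical pendulum T = 2π√(I/(mgd)), with d = 0.8000 m from pivot to centre of mass.
I_cm = mL²/12 = 0.714 × 2.36²/12 = 0.3314 kg·m²; I = I_cm + md² = 0.3314 + 0.714 × 0.8000² = 0.7884 kg·m².
T = 2π√(0.7884/(0.714 × 1.32 × 0.8000)) = 6.42 s.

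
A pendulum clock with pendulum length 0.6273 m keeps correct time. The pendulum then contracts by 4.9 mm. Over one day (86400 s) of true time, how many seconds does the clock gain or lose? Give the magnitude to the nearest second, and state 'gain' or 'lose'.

gain 339 s

T ∝ √L, so T'/T = √(0.62240/0.6273) = 0.996087.
In 86400 s of true time the clock registers 86400/0.996087 = 86739.4 s, so it gains 339 s.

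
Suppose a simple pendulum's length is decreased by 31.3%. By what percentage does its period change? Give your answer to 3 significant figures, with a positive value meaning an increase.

-17.1%

T ∝ √L, so T'/T = √(0.6870) = 0.8289.
Percentage change in T = (0.8289 − 1) × 100% = -17.1%.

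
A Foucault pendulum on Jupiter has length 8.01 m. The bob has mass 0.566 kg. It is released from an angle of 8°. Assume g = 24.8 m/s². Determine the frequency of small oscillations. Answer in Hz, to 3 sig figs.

T = 2π√(L/g) = 2π√(8.01/24.8) = 3.571 s, so f = 1/T = 0.280 Hz.

0.280 Hz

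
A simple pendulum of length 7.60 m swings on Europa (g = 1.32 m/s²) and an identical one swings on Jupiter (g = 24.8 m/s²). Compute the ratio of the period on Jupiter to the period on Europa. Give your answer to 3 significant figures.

0.231

T ∝ 1/√g, so T₂/T₁ = √(g₁/g₂) = √(1.32/24.8) = 0.231.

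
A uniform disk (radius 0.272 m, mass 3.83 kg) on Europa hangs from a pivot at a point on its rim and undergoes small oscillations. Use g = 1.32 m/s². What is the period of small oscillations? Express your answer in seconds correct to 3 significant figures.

I_cm = ½mr² = 0.1417 kg·m². The pivot is at distance d = 0.272 m from the centre of mass.
By the parallel-axis theorem, I = I_cm + md² = 0.1417 + 0.2834 = 0.4250 kg·m².
T = 2π√(I/(mgd)) = 2π√(0.4250/(3.83 × 1.32 × 0.272)) = 3.49 s.

3.49 s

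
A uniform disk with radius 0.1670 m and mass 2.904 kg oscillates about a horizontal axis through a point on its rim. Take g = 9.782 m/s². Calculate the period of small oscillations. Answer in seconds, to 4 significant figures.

1.005 s

I_cm = ½mr² = 0.040495 kg·m². The pivot is at distance d = 0.1670 m from the centre of mass.
By the parallel-axis theorem, I = I_cm + md² = 0.040495 + 0.080990 = 0.12148 kg·m².
T = 2π√(I/(mgd)) = 2π√(0.12148/(2.904 × 9.782 × 0.1670)) = 1.005 s.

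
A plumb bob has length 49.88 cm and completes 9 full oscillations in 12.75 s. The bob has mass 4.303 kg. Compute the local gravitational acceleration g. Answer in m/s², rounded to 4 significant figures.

T = 12.75/9 = 1.4167 s.
From T = 2π√(L/g), g = 4π²L/T² = 4π² × 0.4988/1.4167² = 9.812 m/s².

9.812 m/s²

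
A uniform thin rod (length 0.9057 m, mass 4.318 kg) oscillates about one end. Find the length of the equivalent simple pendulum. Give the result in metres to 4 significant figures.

0.6038 m

The equivalent simple-pendulum length is L_eq = I/(md), where I is about the pivot and d = 0.45285 m.
I_cm = (1/12)mL² = 0.29517 kg·m², so I = I_cm + md² = 0.29517 + 0.88551 = 1.1807 kg·m².
L_eq = 1.1807/(4.318 × 0.45285) = 0.6038 m.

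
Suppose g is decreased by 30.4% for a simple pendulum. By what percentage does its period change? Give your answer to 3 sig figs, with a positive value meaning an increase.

19.9%

T ∝ 1/√g, so T'/T = 1/√(0.6960) = 1.199.
Percentage change in T = (1.199 − 1) × 100% = 19.9%.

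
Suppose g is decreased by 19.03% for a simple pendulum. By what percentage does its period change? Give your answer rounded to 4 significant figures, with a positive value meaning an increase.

T ∝ 1/√g, so T'/T = 1/√(0.80970) = 1.1113.
Percentage change in T = (1.1113 − 1) × 100% = 11.13%.

11.13%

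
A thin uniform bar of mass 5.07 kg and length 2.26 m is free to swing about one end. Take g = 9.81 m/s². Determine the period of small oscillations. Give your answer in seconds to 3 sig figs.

2.46 s

For a physical pendulum T = 2π√(I/(mgd)), with d = 1.130 m from pivot to centre of mass.
I_cm = mL²/12 = 5.07 × 2.26²/12 = 2.158 kg·m²; I = I_cm + md² = 2.158 + 5.07 × 1.130² = 8.632 kg·m².
T = 2π√(8.632/(5.07 × 9.81 × 1.130)) = 2.46 s.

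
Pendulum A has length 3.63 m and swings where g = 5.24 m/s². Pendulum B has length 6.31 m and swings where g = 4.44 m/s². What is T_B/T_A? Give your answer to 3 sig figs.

1.43

T = 2π√(L/g), so T_B/T_A = √((L_B/g_B)/(L_A/g_A)) = √((6.31/4.44)/(3.63/5.24)) = 1.43.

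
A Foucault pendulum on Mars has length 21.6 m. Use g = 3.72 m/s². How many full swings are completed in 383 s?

25

T = 2π√(L/g) = 2π√(21.6/3.72) = 15.14 s.
Number of complete oscillations = ⌊383/15.14⌋ = ⌊25.30⌋ = 25.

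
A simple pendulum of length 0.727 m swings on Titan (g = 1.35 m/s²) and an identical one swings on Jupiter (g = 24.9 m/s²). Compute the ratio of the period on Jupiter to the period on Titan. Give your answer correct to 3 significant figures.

T ∝ 1/√g, so T₂/T₁ = √(g₁/g₂) = √(1.35/24.9) = 0.233.

0.233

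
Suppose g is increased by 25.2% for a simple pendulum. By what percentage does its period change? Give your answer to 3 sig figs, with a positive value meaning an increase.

T ∝ 1/√g, so T'/T = 1/√(1.252) = 0.8937.
Percentage change in T = (0.8937 − 1) × 100% = -10.6%.

-10.6%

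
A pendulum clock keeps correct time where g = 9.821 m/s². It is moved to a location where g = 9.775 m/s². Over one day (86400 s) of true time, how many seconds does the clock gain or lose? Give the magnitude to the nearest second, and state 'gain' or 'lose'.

lose 203 s

The clock's period scales as T ∝ 1/√g, so T'/T = √(9.821/9.775) = 1.00235.
In 86400 s of true time the clock registers 86400/1.00235 = 86197.4 s, so it loses 203 s.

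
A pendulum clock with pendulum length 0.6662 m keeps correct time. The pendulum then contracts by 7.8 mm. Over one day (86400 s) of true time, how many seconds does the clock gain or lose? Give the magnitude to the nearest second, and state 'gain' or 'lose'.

gain 510 s

T ∝ √L, so T'/T = √(0.65840/0.6662) = 0.994129.
In 86400 s of true time the clock registers 86400/0.994129 = 86910.3 s, so it gains 510 s.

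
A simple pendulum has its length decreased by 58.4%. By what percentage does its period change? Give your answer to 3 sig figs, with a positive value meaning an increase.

-35.5%

T ∝ √L, so T'/T = √(0.4160) = 0.6450.
Percentage change in T = (0.6450 − 1) × 100% = -35.5%.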